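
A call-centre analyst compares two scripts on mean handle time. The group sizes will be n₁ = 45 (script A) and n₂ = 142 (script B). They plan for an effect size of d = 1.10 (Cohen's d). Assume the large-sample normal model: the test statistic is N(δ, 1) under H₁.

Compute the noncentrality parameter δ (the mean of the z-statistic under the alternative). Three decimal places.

δ ≈ 6.430

δ = d / √(1/n₁ + 1/n₂) = 1.10 / √(1/45 + 1/142) = 6.4302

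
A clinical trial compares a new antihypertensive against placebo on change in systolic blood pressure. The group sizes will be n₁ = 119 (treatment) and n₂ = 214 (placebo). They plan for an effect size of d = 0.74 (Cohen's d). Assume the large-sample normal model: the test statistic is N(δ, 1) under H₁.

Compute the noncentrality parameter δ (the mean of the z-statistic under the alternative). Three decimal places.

δ ≈ 6.471

δ = d / √(1/n₁ + 1/n₂) = 0.74 / √(1/119 + 1/214) = 6.4713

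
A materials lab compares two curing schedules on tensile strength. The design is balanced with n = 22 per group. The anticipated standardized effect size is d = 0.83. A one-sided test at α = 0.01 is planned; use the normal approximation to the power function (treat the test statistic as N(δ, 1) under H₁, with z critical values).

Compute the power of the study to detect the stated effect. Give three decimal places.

Power ≈ 0.665

Noncentrality parameter: δ = d·√(n/2) = 0.83 × √(22/2) = 2.7528
One-sided α = 0.01 → critical value z_{0.01} = 2.326.
Power = P(Z > 2.326 − δ) = Φ(0.426) = 0.6651.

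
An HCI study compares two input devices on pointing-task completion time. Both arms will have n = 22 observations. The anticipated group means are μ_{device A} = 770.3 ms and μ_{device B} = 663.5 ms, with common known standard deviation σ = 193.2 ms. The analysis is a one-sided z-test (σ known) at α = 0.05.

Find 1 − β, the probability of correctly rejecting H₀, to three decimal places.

Power ≈ 0.575

Standardized effect: d = |μ_{device A} − μ_{device B}| / σ = |770.3 − 663.5| / 193.2 = 0.5528
Noncentrality parameter: δ = d·√(n/2) = 0.5528 × √(22/2) = 1.8334
One-sided α = 0.05 → critical value z_{0.05} = 1.645.
Power = Φ(δ − 1.645) = Φ(0.189) = 0.5748.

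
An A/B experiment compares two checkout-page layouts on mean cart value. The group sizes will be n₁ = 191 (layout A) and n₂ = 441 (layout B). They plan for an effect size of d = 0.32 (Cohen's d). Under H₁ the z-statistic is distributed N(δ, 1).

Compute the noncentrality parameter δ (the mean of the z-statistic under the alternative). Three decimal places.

δ ≈ 3.694

δ = d / √(1/n₁ + 1/n₂) = 0.32 / √(1/191 + 1/441) = 3.6943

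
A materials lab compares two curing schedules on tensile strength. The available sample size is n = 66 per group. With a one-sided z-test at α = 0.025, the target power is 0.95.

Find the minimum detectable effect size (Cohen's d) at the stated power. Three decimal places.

d ≈ 0.628

Required noncentrality: δ = z_{0.025} + z_{0.05} = 1.960 + 1.645 = 3.605.
δ = d·√(n/2) ⇒ d = δ/√(n/2) = 3.605/√(66/2) = 0.6275.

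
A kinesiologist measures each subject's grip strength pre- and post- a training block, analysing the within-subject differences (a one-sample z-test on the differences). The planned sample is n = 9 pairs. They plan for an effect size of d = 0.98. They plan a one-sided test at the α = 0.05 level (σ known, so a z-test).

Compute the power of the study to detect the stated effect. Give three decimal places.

Power ≈ 0.902

Noncentrality parameter: δ = d·√n = 0.98 × √9 = 2.9400
Critical value for a one-sided test at α = 0.05: z_α = 1.645.
Power = Φ(δ − 1.645) = Φ(1.295) = 0.9024.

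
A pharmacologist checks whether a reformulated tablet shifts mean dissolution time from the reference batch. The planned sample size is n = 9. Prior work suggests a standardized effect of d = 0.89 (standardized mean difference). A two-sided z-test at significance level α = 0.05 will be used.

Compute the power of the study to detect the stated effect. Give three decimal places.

Power ≈ 0.761

Noncentrality parameter: δ = d·√n = 0.89 × √9 = 2.6700
Two-sided α = 0.05 → critical value z_{0.025} = 1.960.
Power = Φ(δ − 1.960) + Φ(−δ − 1.960) = Φ(0.710) + Φ(-4.630) = 0.7612 + 0.0000 = 0.7612.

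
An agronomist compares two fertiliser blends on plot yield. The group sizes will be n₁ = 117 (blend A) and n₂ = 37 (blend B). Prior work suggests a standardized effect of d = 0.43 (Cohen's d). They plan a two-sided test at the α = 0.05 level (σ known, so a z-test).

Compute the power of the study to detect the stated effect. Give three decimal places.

Power ≈ 0.625

Noncentrality parameter: λ = d / √(1/n₁ + 1/n₂) = 0.43 / √(1/117 + 1/37) = 2.2798
Critical value for a two-sided test at α = 0.05: z_{α/2} = 1.960.
Power = Φ(λ − 1.960) + Φ(−λ − 1.960) = Φ(0.320) + Φ(-4.240) = 0.6255 + 0.0000 = 0.6255.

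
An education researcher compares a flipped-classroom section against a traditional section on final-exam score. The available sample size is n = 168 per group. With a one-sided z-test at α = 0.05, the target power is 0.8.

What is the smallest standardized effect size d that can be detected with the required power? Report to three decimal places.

d ≈ 0.271

Required noncentrality: δ = z_{0.05} + z_{0.20} = 1.645 + 0.842 = 2.486.
δ = d·√(n/2) ⇒ d = δ/√(n/2) = 2.486/√(168/2) = 0.2713.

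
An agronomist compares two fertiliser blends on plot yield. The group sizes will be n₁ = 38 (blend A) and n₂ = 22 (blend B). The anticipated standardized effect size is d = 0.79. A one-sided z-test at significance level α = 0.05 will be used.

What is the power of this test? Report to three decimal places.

Noncentrality parameter: δ = d / √(1/n₁ + 1/n₂) = 0.79 / √(1/38 + 1/22) = 2.9489
Critical value for a one-sided test at α = 0.05: z_α = 1.645.
Power = P(Z > 1.645 − δ) = Φ(1.304) = 0.9039.

Power ≈ 0.904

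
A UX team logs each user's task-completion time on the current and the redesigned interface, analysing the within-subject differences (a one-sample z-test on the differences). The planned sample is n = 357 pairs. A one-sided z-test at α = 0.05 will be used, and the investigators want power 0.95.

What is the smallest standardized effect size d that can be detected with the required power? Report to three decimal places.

d ≈ 0.174

Need Φ(δ − 1.645) = 0.95, so δ = 1.645 + 1.645 = 3.290.
δ = d·√n ⇒ d = δ/√n = 3.290/√357 = 0.1741.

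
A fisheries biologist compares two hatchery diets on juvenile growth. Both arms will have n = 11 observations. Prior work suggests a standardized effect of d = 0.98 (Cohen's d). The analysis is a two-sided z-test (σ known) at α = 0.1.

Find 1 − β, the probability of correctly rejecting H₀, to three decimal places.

Noncentrality parameter: δ = d·√(n/2) = 0.98 × √(11/2) = 2.2983
Critical value for a two-sided test at α = 0.1: z_{α/2} = 1.645.
Power = Φ(δ − 1.645) + Φ(−δ − 1.645) = Φ(0.653) + Φ(-3.943) = 0.7433 + 0.0000 = 0.7433.

Power ≈ 0.743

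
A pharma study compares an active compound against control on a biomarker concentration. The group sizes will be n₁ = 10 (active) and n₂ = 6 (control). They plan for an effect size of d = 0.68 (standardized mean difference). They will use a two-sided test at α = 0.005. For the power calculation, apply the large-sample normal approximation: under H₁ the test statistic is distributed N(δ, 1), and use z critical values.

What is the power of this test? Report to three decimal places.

Power ≈ 0.068

Noncentrality parameter: δ = d / √(1/n₁ + 1/n₂) = 0.68 / √(1/10 + 1/6) = 1.3168
Two-sided α = 0.005 → critical value z_{0.0025} = 2.807.
Power = Φ(δ − 2.807) + Φ(−δ − 2.807) = Φ(-1.490) + Φ(-4.124) = 0.0681 + 0.0000 = 0.0681.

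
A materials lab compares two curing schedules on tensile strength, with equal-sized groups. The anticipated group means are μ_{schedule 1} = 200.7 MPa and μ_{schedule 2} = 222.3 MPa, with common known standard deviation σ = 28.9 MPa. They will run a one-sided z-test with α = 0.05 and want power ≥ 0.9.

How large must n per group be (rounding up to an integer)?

n = 31 per group

Standardized effect: d = |μ_{schedule 1} − μ_{schedule 2}| / σ = |200.7 − 222.3| / 28.9 = 0.7474
For power 0.9 need Φ(δ − z_{0.05}) = 0.9, so δ = z_{0.05} + z_{0.10} = 1.645 + 1.282 = 2.926.
δ = d·√(n/2) ⇒ n = 2(δ/d)² = 2 × (2.926 / 0.7474)² = 30.66.
Rounding up, n = 31 per group.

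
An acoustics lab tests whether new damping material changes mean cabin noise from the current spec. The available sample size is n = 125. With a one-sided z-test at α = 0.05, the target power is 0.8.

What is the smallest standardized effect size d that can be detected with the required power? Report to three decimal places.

Required noncentrality: δ = z_{0.05} + z_{0.20} = 1.645 + 0.842 = 2.486.
δ = d·√n ⇒ d = δ/√n = 2.486/√125 = 0.2224.

d ≈ 0.222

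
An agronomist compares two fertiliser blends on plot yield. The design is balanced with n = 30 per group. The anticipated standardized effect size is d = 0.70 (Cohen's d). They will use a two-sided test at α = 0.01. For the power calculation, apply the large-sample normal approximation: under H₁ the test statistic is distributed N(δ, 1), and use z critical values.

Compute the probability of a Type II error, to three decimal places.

Noncentrality parameter: δ = d·√(n/2) = 0.70 × √(30/2) = 2.7111
Two-sided α = 0.01 → critical value z_{0.005} = 2.576.
Power = Φ(δ − 2.576) + Φ(−δ − 2.576) = Φ(0.135) + Φ(-5.287) = 0.5538 + 0.0000 = 0.5538.
Type II error: β = 1 − power = 1 − 0.5538 = 0.4462.

β ≈ 0.446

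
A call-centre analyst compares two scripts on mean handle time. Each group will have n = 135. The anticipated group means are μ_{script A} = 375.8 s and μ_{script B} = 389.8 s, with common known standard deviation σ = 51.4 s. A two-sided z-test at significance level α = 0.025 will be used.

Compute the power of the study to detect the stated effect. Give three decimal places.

Power ≈ 0.499

Standardized effect: d = |μ_{script A} − μ_{script B}| / σ = |375.8 − 389.8| / 51.4 = 0.2724
Noncentrality parameter: δ = d·√(n/2) = 0.2724 × √(135/2) = 2.2378
Critical value for a two-sided test at α = 0.025: z_{α/2} = 2.241.
Power = Φ(δ − 2.241) + Φ(−δ − 2.241) = Φ(-0.004) + Φ(-4.479) = 0.4986 + 0.0000 = 0.4986.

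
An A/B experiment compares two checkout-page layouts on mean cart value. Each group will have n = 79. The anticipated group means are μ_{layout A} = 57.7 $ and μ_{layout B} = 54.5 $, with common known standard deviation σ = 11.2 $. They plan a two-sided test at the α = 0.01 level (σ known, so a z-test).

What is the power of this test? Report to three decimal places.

Standardized effect: d = |μ_{layout A} − μ_{layout B}| / σ = |57.7 − 54.5| / 11.2 = 0.2857
Noncentrality parameter: δ = d·√(n/2) = 0.2857 × √(79/2) = 1.7957
Two-sided α = 0.01 → critical value z_{0.005} = 2.576.
Power = Φ(δ − 2.576) + Φ(−δ − 2.576) = Φ(-0.780) + Φ(-4.372) = 0.2177 + 0.0000 = 0.2177.

Power ≈ 0.218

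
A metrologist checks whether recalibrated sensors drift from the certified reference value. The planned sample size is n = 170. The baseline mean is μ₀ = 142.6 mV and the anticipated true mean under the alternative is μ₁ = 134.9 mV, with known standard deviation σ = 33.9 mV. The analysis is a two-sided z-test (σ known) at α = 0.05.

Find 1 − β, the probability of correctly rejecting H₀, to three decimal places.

Power ≈ 0.842

Standardized effect: d = |μ₁ − μ₀| / σ = |134.9 − 142.6| / 33.9 = 0.2271
Noncentrality parameter: δ = d·√n = 0.2271 × √170 = 2.9615
Two-sided α = 0.05 → critical value z_{0.025} = 1.960.
Power = Φ(δ − 1.960) + Φ(−δ − 1.960) = Φ(1.002) + Φ(-4.921) = 0.8417 + 0.0000 = 0.8417.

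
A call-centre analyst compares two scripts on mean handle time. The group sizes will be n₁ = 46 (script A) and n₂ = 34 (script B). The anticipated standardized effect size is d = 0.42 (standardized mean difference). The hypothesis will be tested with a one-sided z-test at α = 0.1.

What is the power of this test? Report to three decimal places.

Noncentrality parameter: δ = d / √(1/n₁ + 1/n₂) = 0.42 / √(1/46 + 1/34) = 1.8570
One-sided α = 0.1 → critical value z_{0.1} = 1.282.
Power = P(Z > 1.282 − δ) = Φ(0.575) = 0.7175.

Power ≈ 0.718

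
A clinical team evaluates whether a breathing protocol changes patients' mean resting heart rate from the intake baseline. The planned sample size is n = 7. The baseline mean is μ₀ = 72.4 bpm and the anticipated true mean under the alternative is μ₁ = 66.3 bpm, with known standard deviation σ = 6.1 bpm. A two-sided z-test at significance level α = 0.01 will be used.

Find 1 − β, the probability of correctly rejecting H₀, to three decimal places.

Power ≈ 0.528

Standardized effect: d = |μ₁ − μ₀| / σ = |66.3 − 72.4| / 6.1 = 1.0000
Noncentrality parameter: δ = d·√n = 1.0000 × √7 = 2.6458
Critical value for a two-sided test at α = 0.01: z_{α/2} = 2.576.
Power = Φ(δ − 2.576) + Φ(−δ − 2.576) = Φ(0.070) + Φ(-5.222) = 0.5279 + 0.0000 = 0.5279.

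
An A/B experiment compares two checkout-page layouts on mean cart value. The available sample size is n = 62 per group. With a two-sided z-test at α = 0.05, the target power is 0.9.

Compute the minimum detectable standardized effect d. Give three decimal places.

d ≈ 0.582

Need Φ(δ − 1.960) = 0.9, so δ = 1.960 + 1.282 = 3.242.
(Lower-tail contribution to power is negligible for δ > 0.)
δ = d·√(n/2) ⇒ d = δ/√(n/2) = 3.242/√(62/2) = 0.5822.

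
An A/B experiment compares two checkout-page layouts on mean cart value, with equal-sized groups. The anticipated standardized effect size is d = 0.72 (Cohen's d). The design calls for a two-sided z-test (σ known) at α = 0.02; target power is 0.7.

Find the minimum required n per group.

n = 32 per group

For power 0.7 need Φ(δ − z_{0.01}) = 0.7, so δ = z_{0.01} + z_{0.30} = 2.326 + 0.524 = 2.851.
(The Φ(−δ − z_{α/2}) term is vanishingly small for δ > 0 and is dropped in the standard sample-size formula.)
δ = d·√(n/2) ⇒ n = 2(δ/d)² = 2 × (2.851 / 0.72)² = 31.35.
Rounding up, n = 32 per group.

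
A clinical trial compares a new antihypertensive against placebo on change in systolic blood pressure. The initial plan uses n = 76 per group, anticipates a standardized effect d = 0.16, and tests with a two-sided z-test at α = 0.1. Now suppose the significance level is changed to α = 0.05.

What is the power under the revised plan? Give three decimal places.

Power ≈ 0.167

δ = d·√(n/2) = 0.16 × √(76/2) = 0.9863 (unchanged). New critical value: z_{0.025} = 1.960.
Revised power = Φ(δ − 1.960) + Φ(−δ − 1.960) = Φ(-0.974) + Φ(-2.946) = 0.1651 + 0.0016 = 0.1667.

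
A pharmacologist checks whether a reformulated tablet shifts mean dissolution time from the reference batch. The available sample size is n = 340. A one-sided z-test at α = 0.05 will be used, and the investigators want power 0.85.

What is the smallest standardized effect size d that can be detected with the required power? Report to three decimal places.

d ≈ 0.145

Required noncentrality: δ = z_{0.05} + z_{0.15} = 1.645 + 1.036 = 2.681.
δ = d·√n ⇒ d = δ/√n = 2.681/√340 = 0.1454.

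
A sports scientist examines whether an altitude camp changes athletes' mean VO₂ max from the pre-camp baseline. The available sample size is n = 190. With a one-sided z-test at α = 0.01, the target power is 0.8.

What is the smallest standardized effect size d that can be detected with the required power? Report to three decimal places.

Need Φ(δ − 2.326) = 0.8, so δ = 2.326 + 0.842 = 3.168.
δ = d·√n ⇒ d = δ/√n = 3.168/√190 = 0.2298.

d ≈ 0.230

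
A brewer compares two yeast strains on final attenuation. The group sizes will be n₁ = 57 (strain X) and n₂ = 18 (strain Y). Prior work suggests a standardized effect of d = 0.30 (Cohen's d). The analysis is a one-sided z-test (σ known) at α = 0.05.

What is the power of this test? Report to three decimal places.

Power ≈ 0.296

Noncentrality parameter: δ = d / √(1/n₁ + 1/n₂) = 0.30 / √(1/57 + 1/18) = 1.1096
One-sided α = 0.05 → critical value z_{0.05} = 1.645.
Power = Φ(δ − 1.645) = Φ(-0.535) = 0.2962.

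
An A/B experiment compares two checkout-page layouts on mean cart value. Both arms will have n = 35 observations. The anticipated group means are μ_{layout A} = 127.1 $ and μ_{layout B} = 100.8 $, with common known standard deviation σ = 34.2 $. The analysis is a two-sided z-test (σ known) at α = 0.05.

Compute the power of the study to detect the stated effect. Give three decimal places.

Standardized effect: d = |μ_{layout A} − μ_{layout B}| / σ = |127.1 − 100.8| / 34.2 = 0.7690
Noncentrality parameter: δ = d·√(n/2) = 0.7690 × √(35/2) = 3.2170
Critical value for a two-sided test at α = 0.05: z_{α/2} = 1.960.
Power = Φ(δ − 1.960) + Φ(−δ − 1.960) = Φ(1.257) + Φ(-5.177) = 0.8956 + 0.0000 = 0.8956.

Power ≈ 0.896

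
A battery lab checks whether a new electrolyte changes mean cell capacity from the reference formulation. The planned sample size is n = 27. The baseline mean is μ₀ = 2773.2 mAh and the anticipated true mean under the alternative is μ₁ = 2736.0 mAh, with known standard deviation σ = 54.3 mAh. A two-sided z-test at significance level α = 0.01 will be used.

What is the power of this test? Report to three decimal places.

Power ≈ 0.837

Standardized effect: d = |μ₁ − μ₀| / σ = |2736.0 − 2773.2| / 54.3 = 0.6851
Noncentrality parameter: δ = d·√n = 0.6851 × √27 = 3.5598
Two-sided α = 0.01 → critical value z_{0.005} = 2.576.
Power = Φ(δ − 2.576) + Φ(−δ − 2.576) = Φ(0.984) + Φ(-6.136) = 0.8374 + 0.0000 = 0.8374.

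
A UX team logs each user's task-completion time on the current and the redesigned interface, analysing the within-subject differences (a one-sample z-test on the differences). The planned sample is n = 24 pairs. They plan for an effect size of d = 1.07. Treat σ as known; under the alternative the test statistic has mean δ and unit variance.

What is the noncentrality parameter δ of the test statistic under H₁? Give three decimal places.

The noncentrality parameter scales effect size by the design's sample-size factor: δ = d·√n = 1.07 × √24 = 5.2419

δ ≈ 5.242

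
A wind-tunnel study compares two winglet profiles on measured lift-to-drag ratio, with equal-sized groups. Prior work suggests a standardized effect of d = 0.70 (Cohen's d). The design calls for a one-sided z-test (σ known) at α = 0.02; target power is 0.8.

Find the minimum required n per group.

For power 0.8 need Φ(δ − z_{0.02}) = 0.8, so δ = z_{0.02} + z_{0.20} = 2.054 + 0.842 = 2.895.
δ = d·√(n/2) ⇒ n = 2(δ/d)² = 2 × (2.895 / 0.70)² = 34.22.
Rounding up, n = 35 per group.

n = 35 per group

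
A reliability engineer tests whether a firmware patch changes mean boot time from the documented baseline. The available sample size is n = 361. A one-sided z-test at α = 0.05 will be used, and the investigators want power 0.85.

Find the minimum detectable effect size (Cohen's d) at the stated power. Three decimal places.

Need Φ(δ − 1.645) = 0.85, so δ = 1.645 + 1.036 = 2.681.
δ = d·√n ⇒ d = δ/√n = 2.681/√361 = 0.1411.

d ≈ 0.141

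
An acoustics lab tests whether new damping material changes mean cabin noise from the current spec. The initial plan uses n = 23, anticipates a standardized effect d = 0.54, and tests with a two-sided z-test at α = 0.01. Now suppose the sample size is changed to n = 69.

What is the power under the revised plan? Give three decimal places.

Power ≈ 0.972

With n = 69: δ = d·√n = 0.54 × √69 = 4.4856. Critical value z_{0.005} = 2.576.
Revised power = Φ(δ − 2.576) + Φ(−δ − 2.576) = Φ(1.910) + Φ(-7.061) = 0.9719 + 0.0000 = 0.9719.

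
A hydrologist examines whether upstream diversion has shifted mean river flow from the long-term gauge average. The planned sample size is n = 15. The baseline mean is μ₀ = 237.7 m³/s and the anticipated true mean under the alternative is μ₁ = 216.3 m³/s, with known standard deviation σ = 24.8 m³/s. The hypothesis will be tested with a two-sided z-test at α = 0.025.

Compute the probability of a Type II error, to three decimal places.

β ≈ 0.136

Standardized effect: d = |μ₁ − μ₀| / σ = |216.3 − 237.7| / 24.8 = 0.8629
Noncentrality parameter: δ = d·√n = 0.8629 × √15 = 3.3420
Two-sided α = 0.025 → critical value z_{0.0125} = 2.241.
Power = Φ(δ − 2.241) + Φ(−δ − 2.241) = Φ(1.101) + Φ(-5.583) = 0.8645 + 0.0000 = 0.8645.
Type II error: β = 1 − power = 1 − 0.8645 = 0.1355.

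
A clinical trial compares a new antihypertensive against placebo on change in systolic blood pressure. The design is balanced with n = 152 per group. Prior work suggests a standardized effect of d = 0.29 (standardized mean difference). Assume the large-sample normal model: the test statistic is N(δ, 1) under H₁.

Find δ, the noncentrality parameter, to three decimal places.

δ = d·√(n/2) = 0.29 × √(152/2) = 2.5282

δ ≈ 2.528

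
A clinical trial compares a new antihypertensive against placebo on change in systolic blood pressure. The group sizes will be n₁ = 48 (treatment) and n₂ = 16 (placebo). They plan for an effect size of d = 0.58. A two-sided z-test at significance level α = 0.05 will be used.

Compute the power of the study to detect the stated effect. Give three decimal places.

Noncentrality parameter: δ = d / √(1/n₁ + 1/n₂) = 0.58 / √(1/48 + 1/16) = 2.0092
Two-sided α = 0.05 → critical value z_{0.025} = 1.960.
Power = Φ(δ − 1.960) + Φ(−δ − 1.960) = Φ(0.049) + Φ(-3.969) = 0.5196 + 0.0000 = 0.5197.

Power ≈ 0.520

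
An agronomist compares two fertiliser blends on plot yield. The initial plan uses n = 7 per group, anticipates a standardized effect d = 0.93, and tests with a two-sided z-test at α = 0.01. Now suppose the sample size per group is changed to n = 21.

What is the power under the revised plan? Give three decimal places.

With n = 21 per group: δ = d·√(n/2) = 0.93 × √(21/2) = 3.0135. Critical value z_{0.005} = 2.576.
Revised power = Φ(δ − 2.576) + Φ(−δ − 2.576) = Φ(0.438) + Φ(-5.589) = 0.6692 + 0.0000 = 0.6692.

Power ≈ 0.669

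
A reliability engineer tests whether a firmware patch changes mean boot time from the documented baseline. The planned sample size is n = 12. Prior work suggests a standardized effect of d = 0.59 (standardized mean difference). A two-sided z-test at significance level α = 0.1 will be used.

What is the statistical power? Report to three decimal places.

Power ≈ 0.655

Noncentrality parameter: λ = d·√n = 0.59 × √12 = 2.0438
Two-sided α = 0.1 → critical value z_{0.05} = 1.645.
Power = Φ(λ − 1.645) + Φ(−λ − 1.645) = Φ(0.399) + Φ(-3.689) = 0.6550 + 0.0001 = 0.6552.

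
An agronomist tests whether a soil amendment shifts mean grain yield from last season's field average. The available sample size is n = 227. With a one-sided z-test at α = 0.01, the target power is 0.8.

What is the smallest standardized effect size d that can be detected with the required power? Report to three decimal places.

d ≈ 0.210

Required noncentrality: δ = z_{0.01} + z_{0.20} = 2.326 + 0.842 = 3.168.
δ = d·√n ⇒ d = δ/√n = 3.168/√227 = 0.2103.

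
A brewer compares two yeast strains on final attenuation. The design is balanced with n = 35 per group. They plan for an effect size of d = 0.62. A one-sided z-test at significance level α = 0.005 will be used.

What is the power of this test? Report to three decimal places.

Noncentrality parameter: λ = d·√(n/2) = 0.62 × √(35/2) = 2.5936
Critical value for a one-sided test at α = 0.005: z_α = 2.576.
Power = P(Z > 2.576 − λ) = Φ(0.018) = 0.5071.

Power ≈ 0.507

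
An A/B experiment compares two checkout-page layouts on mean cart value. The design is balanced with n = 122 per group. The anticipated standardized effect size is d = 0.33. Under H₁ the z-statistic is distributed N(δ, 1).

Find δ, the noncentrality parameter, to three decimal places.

δ ≈ 2.577

The noncentrality parameter scales effect size by the design's sample-size factor: δ = d·√(n/2) = 0.33 × √(122/2) = 2.5774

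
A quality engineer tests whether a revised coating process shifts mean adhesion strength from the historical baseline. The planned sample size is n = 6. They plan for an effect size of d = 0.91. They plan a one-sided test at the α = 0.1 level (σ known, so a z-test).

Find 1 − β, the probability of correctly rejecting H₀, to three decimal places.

Power ≈ 0.828

Noncentrality parameter: δ = d·√n = 0.91 × √6 = 2.2290
One-sided α = 0.1 → critical value z_{0.1} = 1.282.
Power = Φ(δ − 1.282) = Φ(0.947) = 0.8283.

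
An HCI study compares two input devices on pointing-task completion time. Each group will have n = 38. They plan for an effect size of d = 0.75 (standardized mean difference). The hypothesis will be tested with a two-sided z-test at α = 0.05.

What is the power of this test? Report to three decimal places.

Power ≈ 0.905

Noncentrality parameter: δ = d·√(n/2) = 0.75 × √(38/2) = 3.2692
Critical value for a two-sided test at α = 0.05: z_{α/2} = 1.960.
Power = Φ(δ − 1.960) + Φ(−δ − 1.960) = Φ(1.309) + Φ(-5.229) = 0.9048 + 0.0000 = 0.9048.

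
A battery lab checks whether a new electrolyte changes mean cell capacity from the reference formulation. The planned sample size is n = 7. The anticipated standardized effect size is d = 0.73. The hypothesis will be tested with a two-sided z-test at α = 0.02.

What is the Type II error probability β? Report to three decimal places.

Noncentrality parameter: δ = d·√n = 0.73 × √7 = 1.9314
Two-sided α = 0.02 → critical value z_{0.01} = 2.326.
Power = Φ(δ − 2.326) + Φ(−δ − 2.326) = Φ(-0.395) + Φ(-4.258) = 0.3464 + 0.0000 = 0.3465.
Type II error: β = 1 − power = 1 − 0.3465 = 0.6535.

β ≈ 0.654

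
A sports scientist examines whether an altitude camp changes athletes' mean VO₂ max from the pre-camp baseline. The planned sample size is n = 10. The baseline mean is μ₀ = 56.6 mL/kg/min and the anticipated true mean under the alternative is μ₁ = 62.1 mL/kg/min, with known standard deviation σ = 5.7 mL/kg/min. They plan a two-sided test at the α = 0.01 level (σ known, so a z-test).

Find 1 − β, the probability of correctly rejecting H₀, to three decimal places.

Standardized effect: d = |μ₁ − μ₀| / σ = |62.1 − 56.6| / 5.7 = 0.9649
Noncentrality parameter: δ = d·√n = 0.9649 × √10 = 3.0513
Two-sided α = 0.01 → critical value z_{0.005} = 2.576.
Power = Φ(δ − 2.576) + Φ(−δ − 2.576) = Φ(0.475) + Φ(-5.627) = 0.6828 + 0.0000 = 0.6828.

Power ≈ 0.683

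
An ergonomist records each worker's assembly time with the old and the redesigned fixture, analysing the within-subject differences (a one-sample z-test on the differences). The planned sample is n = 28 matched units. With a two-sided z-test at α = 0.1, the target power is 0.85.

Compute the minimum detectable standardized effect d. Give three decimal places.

d ≈ 0.507

Required noncentrality: δ = z_{0.05} + z_{0.15} = 1.645 + 1.036 = 2.681.
(Lower-tail contribution to power is negligible for δ > 0.)
δ = d·√n ⇒ d = δ/√n = 2.681/√28 = 0.5067.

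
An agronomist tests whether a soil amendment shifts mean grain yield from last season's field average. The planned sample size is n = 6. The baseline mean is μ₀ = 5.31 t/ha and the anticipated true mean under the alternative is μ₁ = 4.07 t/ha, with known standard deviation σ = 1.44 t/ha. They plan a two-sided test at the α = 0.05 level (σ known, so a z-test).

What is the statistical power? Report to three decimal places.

Standardized effect: d = |μ₁ − μ₀| / σ = |4.07 − 5.31| / 1.44 = 0.8611
Noncentrality parameter: δ = d·√n = 0.8611 × √6 = 2.1093
Two-sided α = 0.05 → critical value z_{0.025} = 1.960.
Power = Φ(δ − 1.960) + Φ(−δ − 1.960) = Φ(0.149) + Φ(-4.069) = 0.5593 + 0.0000 = 0.5594.

Power ≈ 0.559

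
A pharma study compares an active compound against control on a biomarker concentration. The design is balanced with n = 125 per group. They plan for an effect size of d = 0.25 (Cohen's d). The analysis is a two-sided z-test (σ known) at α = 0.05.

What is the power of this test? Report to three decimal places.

Power ≈ 0.507

Noncentrality parameter: δ = d·√(n/2) = 0.25 × √(125/2) = 1.9764
Two-sided α = 0.05 → critical value z_{0.025} = 1.960.
Power = Φ(δ − 1.960) + Φ(−δ − 1.960) = Φ(0.016) + Φ(-3.936) = 0.5066 + 0.0000 = 0.5066.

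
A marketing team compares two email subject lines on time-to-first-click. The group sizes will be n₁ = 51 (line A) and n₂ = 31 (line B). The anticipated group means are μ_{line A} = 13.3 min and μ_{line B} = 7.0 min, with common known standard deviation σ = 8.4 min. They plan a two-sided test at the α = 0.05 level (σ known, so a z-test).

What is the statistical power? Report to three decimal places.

Power ≈ 0.909

Standardized effect: d = |μ_{line A} − μ_{line B}| / σ = |13.3 − 7.0| / 8.4 = 0.7500
Noncentrality parameter: δ = d / √(1/n₁ + 1/n₂) = 0.7500 / √(1/51 + 1/31) = 3.2932
Two-sided α = 0.05 → critical value z_{0.025} = 1.960.
Power = Φ(δ − 1.960) + Φ(−δ − 1.960) = Φ(1.333) + Φ(-5.253) = 0.9088 + 0.0000 = 0.9088.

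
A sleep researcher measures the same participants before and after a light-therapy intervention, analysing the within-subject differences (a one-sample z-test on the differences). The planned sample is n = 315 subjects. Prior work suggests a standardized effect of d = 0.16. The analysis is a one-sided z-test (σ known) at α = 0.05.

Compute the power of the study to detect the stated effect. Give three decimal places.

Power ≈ 0.884

Noncentrality parameter: δ = d·√n = 0.16 × √315 = 2.8397
Critical value for a one-sided test at α = 0.05: z_α = 1.645.
Power = Φ(δ − 1.645) = Φ(1.195) = 0.8839.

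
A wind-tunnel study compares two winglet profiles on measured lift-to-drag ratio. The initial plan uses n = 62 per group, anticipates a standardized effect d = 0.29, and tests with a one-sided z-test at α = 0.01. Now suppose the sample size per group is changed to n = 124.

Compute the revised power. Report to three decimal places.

Power ≈ 0.483

With n = 124 per group: δ = d·√(n/2) = 0.29 × √(124/2) = 2.2835. Critical value z_{0.01} = 2.326.
Revised power = P(Z > 2.326 − δ) = Φ(-0.043) = 0.4829.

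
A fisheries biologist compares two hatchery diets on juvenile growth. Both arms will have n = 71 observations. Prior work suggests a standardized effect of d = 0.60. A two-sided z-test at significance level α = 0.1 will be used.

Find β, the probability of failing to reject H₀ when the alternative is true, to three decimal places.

Noncentrality parameter: δ = d·√(n/2) = 0.60 × √(71/2) = 3.5749
Two-sided α = 0.1 → critical value z_{0.05} = 1.645.
Power = Φ(δ − 1.645) + Φ(−δ − 1.645) = Φ(1.930) + Φ(-5.220) = 0.9732 + 0.0000 = 0.9732.
Type II error: β = 1 − power = 1 − 0.9732 = 0.0268.

β ≈ 0.027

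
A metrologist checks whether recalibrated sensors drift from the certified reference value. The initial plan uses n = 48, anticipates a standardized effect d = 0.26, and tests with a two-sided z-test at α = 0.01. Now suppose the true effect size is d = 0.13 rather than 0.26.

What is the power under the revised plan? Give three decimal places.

With d = 0.13: δ = d·√n = 0.13 × √48 = 0.9007. Critical value z_{0.005} = 2.576.
Revised power = Φ(δ − 2.576) + Φ(−δ − 2.576) = Φ(-1.675) + Φ(-3.476) = 0.0470 + 0.0003 = 0.0472.

Power ≈ 0.047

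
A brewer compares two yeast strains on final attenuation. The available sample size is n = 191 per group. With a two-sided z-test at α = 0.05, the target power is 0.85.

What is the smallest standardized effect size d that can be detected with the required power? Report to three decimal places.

d ≈ 0.307

Need Φ(δ − 1.960) = 0.85, so δ = 1.960 + 1.036 = 2.996.
(Lower-tail contribution to power is negligible for δ > 0.)
δ = d·√(n/2) ⇒ d = δ/√(n/2) = 2.996/√(191/2) = 0.3066.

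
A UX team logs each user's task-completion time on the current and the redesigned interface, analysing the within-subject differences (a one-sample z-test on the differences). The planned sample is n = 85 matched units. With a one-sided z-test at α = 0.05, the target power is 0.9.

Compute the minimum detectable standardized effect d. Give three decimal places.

d ≈ 0.317

Required noncentrality: δ = z_{0.05} + z_{0.10} = 1.645 + 1.282 = 2.926.
δ = d·√n ⇒ d = δ/√n = 2.926/√85 = 0.3174.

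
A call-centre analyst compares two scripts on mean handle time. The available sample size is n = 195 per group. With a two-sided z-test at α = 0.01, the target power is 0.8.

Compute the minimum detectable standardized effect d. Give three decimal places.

d ≈ 0.346

Need Φ(δ − 2.576) = 0.8, so δ = 2.576 + 0.842 = 3.417.
(The second rejection-region term Φ(−δ − z_{α/2}) is negligible and dropped.)
δ = d·√(n/2) ⇒ d = δ/√(n/2) = 3.417/√(195/2) = 0.3461.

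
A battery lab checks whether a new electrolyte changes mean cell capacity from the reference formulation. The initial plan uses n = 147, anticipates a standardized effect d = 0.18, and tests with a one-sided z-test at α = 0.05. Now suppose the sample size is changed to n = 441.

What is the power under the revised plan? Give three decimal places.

With n = 441: δ = d·√n = 0.18 × √441 = 3.7800. Critical value z_{0.05} = 1.645.
Revised power = P(Z > 1.645 − δ) = Φ(2.135) = 0.9836.

Power ≈ 0.984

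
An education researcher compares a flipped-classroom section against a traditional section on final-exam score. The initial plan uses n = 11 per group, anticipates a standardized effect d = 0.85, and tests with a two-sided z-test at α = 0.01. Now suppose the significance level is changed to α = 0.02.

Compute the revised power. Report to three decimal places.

Power ≈ 0.370

δ = d·√(n/2) = 0.85 × √(11/2) = 1.9934 (unchanged). New critical value: z_{0.01} = 2.326.
Revised power = Φ(δ − 2.326) + Φ(−δ − 2.326) = Φ(-0.333) + Φ(-4.320) = 0.3696 + 0.0000 = 0.3696.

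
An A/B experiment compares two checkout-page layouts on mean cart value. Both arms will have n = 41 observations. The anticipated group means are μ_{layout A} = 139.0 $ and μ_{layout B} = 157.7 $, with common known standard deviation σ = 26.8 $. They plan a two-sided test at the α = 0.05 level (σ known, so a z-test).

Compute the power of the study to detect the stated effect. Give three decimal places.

Standardized effect: d = |μ_{layout A} − μ_{layout B}| / σ = |139.0 − 157.7| / 26.8 = 0.6978
Noncentrality parameter: δ = d·√(n/2) = 0.6978 × √(41/2) = 3.1592
Two-sided α = 0.05 → critical value z_{0.025} = 1.960.
Power = Φ(δ − 1.960) + Φ(−δ − 1.960) = Φ(1.199) + Φ(-5.119) = 0.8848 + 0.0000 = 0.8848.

Power ≈ 0.885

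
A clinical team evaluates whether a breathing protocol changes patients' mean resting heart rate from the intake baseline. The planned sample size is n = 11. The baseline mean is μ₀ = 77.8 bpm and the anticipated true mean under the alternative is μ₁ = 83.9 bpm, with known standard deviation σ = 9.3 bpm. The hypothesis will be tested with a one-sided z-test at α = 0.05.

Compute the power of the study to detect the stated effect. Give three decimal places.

Power ≈ 0.702

Standardized effect: d = |μ₁ − μ₀| / σ = |83.9 − 77.8| / 9.3 = 0.6559
Noncentrality parameter: δ = d·√n = 0.6559 × √11 = 2.1754
Critical value for a one-sided test at α = 0.05: z_α = 1.645.
Power = Φ(δ − 1.645) = Φ(0.531) = 0.7021.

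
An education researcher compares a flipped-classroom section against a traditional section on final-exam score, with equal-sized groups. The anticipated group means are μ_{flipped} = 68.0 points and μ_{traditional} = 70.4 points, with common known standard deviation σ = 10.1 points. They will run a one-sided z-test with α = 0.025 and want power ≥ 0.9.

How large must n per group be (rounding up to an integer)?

n = 373 per group

Standardized effect: d = |μ_{flipped} − μ_{traditional}| / σ = |68.0 − 70.4| / 10.1 = 0.2376
Set Φ(δ − 1.960) = 0.9; then δ − 1.960 = Φ⁻¹(0.9) = 1.282, giving δ = 3.242.
δ = d·√(n/2) ⇒ n = 2(δ/d)² = 2 × (3.242 / 0.2376)² = 372.17.
Rounding up, n = 373 per group.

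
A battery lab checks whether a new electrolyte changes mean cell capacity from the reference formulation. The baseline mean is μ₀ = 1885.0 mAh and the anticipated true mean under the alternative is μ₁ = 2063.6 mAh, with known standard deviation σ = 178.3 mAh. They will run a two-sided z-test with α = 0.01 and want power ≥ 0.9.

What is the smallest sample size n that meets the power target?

n = 15

Standardized effect: d = |μ₁ − μ₀| / σ = |2063.6 − 1885.0| / 178.3 = 1.0017
For power 0.9 need Φ(δ − z_{0.005}) = 0.9, so δ = z_{0.005} + z_{0.10} = 2.576 + 1.282 = 3.857.
(Ignoring the negligible lower-tail rejection probability gives the usual closed-form inversion.)
δ = d·√n ⇒ n = (δ/d)² = (3.857 / 1.0017)² = 14.83.
Rounding up, n = 15.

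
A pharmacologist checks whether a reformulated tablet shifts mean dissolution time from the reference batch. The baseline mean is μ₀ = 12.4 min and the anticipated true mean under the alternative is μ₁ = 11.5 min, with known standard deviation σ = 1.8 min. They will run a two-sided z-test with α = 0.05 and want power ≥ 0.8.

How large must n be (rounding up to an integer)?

n = 32

Standardized effect: d = |μ₁ − μ₀| / σ = |11.5 − 12.4| / 1.8 = 0.5000
For power 0.8 need Φ(δ − z_{0.025}) = 0.8, so δ = z_{0.025} + z_{0.20} = 1.960 + 0.842 = 2.802.
(Ignoring the negligible lower-tail rejection probability gives the usual closed-form inversion.)
δ = d·√n ⇒ n = (δ/d)² = (2.802 / 0.5000)² = 31.40.
Round up to the next whole unit.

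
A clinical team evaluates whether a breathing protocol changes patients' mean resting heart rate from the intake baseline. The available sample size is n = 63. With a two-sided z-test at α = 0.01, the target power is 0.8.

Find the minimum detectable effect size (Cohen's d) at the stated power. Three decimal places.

Required noncentrality: δ = z_{0.005} + z_{0.20} = 2.576 + 0.842 = 3.417.
(Lower-tail contribution to power is negligible for δ > 0.)
δ = d·√n ⇒ d = δ/√n = 3.417/√63 = 0.4306.

d ≈ 0.431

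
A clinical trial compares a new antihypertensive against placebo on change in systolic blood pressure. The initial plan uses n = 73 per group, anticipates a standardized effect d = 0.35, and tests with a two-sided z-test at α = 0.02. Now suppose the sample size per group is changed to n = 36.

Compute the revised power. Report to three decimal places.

Power ≈ 0.200

With n = 36 per group: δ = d·√(n/2) = 0.35 × √(36/2) = 1.4849. Critical value z_{0.01} = 2.326.
Revised power = Φ(δ − 2.326) + Φ(−δ − 2.326) = Φ(-0.841) + Φ(-3.811) = 0.2001 + 0.0001 = 0.2001.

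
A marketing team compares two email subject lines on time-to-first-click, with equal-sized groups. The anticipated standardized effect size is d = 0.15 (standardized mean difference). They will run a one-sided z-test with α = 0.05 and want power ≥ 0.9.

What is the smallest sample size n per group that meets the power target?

For power 0.9 need Φ(δ − z_{0.05}) = 0.9, so δ = z_{0.05} + z_{0.10} = 1.645 + 1.282 = 2.926.
δ = d·√(n/2) ⇒ n = 2(δ/d)² = 2 × (2.926 / 0.15)² = 761.23.
Round up to the next whole unit.

n = 762 per group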